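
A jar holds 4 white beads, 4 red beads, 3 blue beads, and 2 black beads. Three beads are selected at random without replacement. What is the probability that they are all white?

2/143

P(all white) = 4/13 × 3/12 × 2/11 = 24/1716 = 2/143.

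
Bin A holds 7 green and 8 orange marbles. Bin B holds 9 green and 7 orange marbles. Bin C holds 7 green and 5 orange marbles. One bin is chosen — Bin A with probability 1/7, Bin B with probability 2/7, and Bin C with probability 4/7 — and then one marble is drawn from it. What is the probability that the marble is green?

157/280

From Bin A: P(green) = 7/15.
From Bin B: P(green) = 9/16.
From Bin C: P(green) = 7/12.
Total probability = (1/7)(7/15) + (2/7)(9/16) + (4/7)(7/12) = 157/280.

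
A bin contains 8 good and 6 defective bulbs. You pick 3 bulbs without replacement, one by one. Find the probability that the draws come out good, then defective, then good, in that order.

Chain rule:
P = 8/14 × 6/13 × 7/12 = 336/2184 = 2/13.

2/13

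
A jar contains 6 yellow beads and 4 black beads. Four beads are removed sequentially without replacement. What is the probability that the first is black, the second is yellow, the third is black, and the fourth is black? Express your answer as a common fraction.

1/35

Chain rule:
P = 4/10 × 6/9 × 3/8 × 2/7 = 144/5040 = 1/35.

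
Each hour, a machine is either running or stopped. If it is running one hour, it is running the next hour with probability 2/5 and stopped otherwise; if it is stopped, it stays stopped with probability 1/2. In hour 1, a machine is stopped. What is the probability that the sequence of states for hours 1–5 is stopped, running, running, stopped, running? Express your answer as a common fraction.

Hour 1 is given. For each transition, use the conditional probability from the current state:
P(running | stopped) = 1/2; P(running | running) = 2/5; P(stopped | running) = 3/5; P(running | stopped) = 1/2.
P = 1/2 × 2/5 × 3/5 × 1/2 = 6/100 = 3/50.

3/50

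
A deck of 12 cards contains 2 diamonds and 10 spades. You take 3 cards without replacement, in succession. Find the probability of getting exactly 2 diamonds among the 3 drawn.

One ordering (diamonds drawn first) has probability 2/12 × 1/11 × 10/10 = 20/1320 = 1/66.
There are C(3,2) = 3 such orderings, each equally likely, so P = 3 × 1/66 = 1/22.

1/22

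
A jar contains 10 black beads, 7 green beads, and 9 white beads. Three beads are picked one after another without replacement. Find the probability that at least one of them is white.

P(no white) = 17/26 × 16/25 × 15/24 = 4080/15600 = 17/65.
P(at least one) = 1 − 17/65 = 48/65.

48/65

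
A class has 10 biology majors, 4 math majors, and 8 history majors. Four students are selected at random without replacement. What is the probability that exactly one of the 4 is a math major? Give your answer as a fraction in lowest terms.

3264/7315

One ordering (a math major drawn first) has probability 4/22 × 18/21 × 17/20 × 16/19 = 19584/175560 = 816/7315.
There are C(4,1) = 4 such orderings, each equally likely, so P = 4 × 816/7315 = 3264/7315.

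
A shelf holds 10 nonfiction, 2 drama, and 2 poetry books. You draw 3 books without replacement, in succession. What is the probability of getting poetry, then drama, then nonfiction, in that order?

5/273

Chain rule:
P = 2/14 × 2/13 × 10/12 = 40/2184 = 5/273.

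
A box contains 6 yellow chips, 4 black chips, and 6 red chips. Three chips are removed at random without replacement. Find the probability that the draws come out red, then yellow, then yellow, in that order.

3/56

Each draw changes the counts, so multiply the conditional probabilities along the sequence:
P = 6/16 × 6/15 × 5/14 = 180/3360 = 3/56.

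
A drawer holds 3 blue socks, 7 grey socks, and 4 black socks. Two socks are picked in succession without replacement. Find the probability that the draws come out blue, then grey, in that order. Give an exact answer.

Multiply the probability of each draw given the previous ones:
P = 3/14 × 7/13 = 21/182 = 3/26.

3/26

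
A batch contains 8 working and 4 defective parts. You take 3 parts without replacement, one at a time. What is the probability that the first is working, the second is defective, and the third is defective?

Multiply the probability of each draw given the previous ones:
P = 8/12 × 4/11 × 3/10 = 96/1320 = 4/55.

4/55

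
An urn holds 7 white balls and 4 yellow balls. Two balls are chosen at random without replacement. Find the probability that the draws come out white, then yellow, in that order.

14/55

Each draw changes the counts, so multiply the conditional probabilities along the sequence:
P = 7/11 × 4/10 = 28/110 = 14/55.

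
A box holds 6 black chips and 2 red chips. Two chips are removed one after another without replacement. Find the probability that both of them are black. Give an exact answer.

15/28

P(every draw is black) = 6/8 × 5/7 = 30/56 = 15/28.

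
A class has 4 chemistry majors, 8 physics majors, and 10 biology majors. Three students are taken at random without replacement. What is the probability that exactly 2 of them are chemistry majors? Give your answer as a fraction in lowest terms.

One ordering (chemistry majors drawn first) has probability 4/22 × 3/21 × 18/20 = 216/9240 = 9/385.
There are C(3,2) = 3 such orderings, each equally likely, so P = 3 × 9/385 = 27/385.

27/385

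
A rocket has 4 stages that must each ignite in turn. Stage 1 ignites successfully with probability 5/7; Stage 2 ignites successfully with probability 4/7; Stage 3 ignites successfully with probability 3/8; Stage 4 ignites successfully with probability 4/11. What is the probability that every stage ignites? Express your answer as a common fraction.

Each stage is reached only if all earlier stages succeed, so
P = 5/7 × 4/7 × 3/8 × 4/11 = 240/4312 = 30/539.

30/539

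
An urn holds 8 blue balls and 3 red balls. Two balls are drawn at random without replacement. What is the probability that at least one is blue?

P(no blue) = 3/11 × 2/10 = 6/110 = 3/55.
P(at least one) = 1 − 3/55 = 52/55.

52/55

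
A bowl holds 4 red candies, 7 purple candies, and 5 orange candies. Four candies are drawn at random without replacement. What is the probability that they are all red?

P(every draw is red) = 4/16 × 3/15 × 2/14 × 1/13 = 24/43680 = 1/1820.

1/1820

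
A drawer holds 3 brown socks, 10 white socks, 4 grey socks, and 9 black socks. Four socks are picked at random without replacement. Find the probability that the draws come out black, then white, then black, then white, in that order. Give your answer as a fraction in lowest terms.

Multiply the probability of each draw given the previous ones:
P = 9/26 × 10/25 × 8/24 × 9/23 = 6480/358800 = 27/1495.

27/1495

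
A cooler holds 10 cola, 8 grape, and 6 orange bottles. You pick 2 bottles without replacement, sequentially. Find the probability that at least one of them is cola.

P(no cola) = 14/24 × 13/23 = 182/552 = 91/276.
P(at least one) = 1 − 91/276 = 185/276.

185/276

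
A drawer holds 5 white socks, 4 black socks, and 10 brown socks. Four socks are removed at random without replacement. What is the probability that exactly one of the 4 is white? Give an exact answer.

One ordering (white drawn first) has probability 5/19 × 14/18 × 13/17 × 12/16 = 10920/93024 = 455/3876.
There are C(4,1) = 4 such orderings, each equally likely, so P = 4 × 455/3876 = 455/969.

455/969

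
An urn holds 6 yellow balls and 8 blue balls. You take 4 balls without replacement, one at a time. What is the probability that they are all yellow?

P = 6/14 × 5/13 × 4/12 × 3/11 = 360/24024 = 15/1001.

15/1001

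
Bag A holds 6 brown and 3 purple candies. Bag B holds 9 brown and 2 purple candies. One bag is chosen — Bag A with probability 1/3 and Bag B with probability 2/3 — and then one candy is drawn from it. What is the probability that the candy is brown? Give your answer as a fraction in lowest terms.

From Bag A: P(brown) = 6/9.
From Bag B: P(brown) = 9/11.
Total probability = (1/3)(6/9) + (2/3)(9/11) = 76/99.

76/99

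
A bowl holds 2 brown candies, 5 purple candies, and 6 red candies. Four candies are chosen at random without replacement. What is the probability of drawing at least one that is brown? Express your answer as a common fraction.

P(no brown) = 11/13 × 10/12 × 9/11 × 8/10 = 7920/17160 = 6/13.
P(at least one) = 1 − 6/13 = 7/13.

7/13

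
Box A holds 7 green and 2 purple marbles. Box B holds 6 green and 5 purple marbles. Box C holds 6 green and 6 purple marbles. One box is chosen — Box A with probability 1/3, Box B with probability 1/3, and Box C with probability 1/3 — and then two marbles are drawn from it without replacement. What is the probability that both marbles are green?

13/36

From Box A: P(both green) = (7/9)(6/8) = 7/12.
From Box B: P(both green) = (6/11)(5/10) = 3/11.
From Box C: P(both green) = (6/12)(5/11) = 5/22.
Total probability = (1/3)(7/12) + (1/3)(3/11) + (1/3)(5/22) = 13/36.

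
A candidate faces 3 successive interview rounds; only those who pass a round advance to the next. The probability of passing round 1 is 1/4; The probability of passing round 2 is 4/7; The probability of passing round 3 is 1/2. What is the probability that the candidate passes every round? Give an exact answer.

1/14

Each stage is reached only if all earlier stages succeed, so
P = 1/4 × 4/7 × 1/2 = 4/56 = 1/14.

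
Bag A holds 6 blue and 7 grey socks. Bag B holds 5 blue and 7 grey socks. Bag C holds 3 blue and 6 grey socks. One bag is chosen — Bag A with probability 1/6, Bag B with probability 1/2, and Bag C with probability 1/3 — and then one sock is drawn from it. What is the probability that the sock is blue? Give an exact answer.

From Bag A: P(blue) = 6/13.
From Bag B: P(blue) = 5/12.
From Bag C: P(blue) = 3/9.
Total probability = (1/6)(6/13) + (1/2)(5/12) + (1/3)(3/9) = 371/936.

371/936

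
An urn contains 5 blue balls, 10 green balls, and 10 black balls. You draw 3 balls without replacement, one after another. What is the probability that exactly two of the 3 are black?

27/92

One ordering (black drawn first) has probability 10/25 × 9/24 × 15/23 = 1350/13800 = 9/92.
There are C(3,2) = 3 such orderings, each equally likely, so P = 3 × 9/92 = 27/92.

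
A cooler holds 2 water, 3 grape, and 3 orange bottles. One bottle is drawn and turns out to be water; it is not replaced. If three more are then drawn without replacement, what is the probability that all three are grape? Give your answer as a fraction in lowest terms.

With the first bottle removed, 3 grape remain out of 7.
P = 3/7 × 2/6 × 1/5 = 6/210 = 1/35.

1/35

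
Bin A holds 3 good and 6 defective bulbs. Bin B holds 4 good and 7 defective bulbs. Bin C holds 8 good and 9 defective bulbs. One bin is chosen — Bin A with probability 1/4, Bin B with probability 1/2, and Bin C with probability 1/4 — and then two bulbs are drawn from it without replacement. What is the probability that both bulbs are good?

5693/44880

From Bin A: P(both good) = (3/9)(2/8) = 1/12.
From Bin B: P(both good) = (4/11)(3/10) = 6/55.
From Bin C: P(both good) = (8/17)(7/16) = 7/34.
Total probability = (1/4)(1/12) + (1/2)(6/55) + (1/4)(7/34) = 5693/44880.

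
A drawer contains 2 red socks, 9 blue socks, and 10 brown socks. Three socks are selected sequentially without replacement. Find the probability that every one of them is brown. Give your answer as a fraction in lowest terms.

12/133

P(every draw is brown) = 10/21 × 9/20 × 8/19 = 720/7980 = 12/133.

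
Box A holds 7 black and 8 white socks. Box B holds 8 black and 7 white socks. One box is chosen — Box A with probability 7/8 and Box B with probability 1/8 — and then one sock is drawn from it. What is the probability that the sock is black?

From Box A: P(black) = 7/15.
From Box B: P(black) = 8/15.
Total probability = (7/8)(7/15) + (1/8)(8/15) = 19/40.

19/40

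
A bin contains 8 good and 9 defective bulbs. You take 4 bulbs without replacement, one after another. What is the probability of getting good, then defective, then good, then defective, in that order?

6/85

Each draw changes the counts, so multiply the conditional probabilities along the sequence:
P = 8/17 × 9/16 × 7/15 × 8/14 = 4032/57120 = 6/85.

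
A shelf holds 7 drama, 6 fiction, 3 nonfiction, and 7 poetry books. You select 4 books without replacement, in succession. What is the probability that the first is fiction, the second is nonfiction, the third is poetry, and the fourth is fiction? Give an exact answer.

Chain rule:
P = 6/23 × 3/22 × 7/21 × 5/20 = 630/212520 = 3/1012.

3/1012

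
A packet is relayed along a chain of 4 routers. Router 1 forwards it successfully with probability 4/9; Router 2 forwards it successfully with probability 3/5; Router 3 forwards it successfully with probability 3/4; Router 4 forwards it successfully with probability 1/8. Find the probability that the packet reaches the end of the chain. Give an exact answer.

The events are sequential, so multiply the conditional probabilities:
P = 4/9 × 3/5 × 3/4 × 1/8 = 36/1440 = 1/40.

1/40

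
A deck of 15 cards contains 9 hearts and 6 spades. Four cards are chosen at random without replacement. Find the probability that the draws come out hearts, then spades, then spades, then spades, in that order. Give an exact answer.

3/91

Multiply the probability of each draw given the previous ones:
P = 9/15 × 6/14 × 5/13 × 4/12 = 1080/32760 = 3/91.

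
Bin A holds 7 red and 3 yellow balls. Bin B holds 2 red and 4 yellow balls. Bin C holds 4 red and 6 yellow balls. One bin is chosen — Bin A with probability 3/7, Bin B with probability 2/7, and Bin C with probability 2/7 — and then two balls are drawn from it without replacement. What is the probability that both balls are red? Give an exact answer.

From Bin A: P(both red) = (7/10)(6/9) = 7/15.
From Bin B: P(both red) = (2/6)(1/5) = 1/15.
From Bin C: P(both red) = (4/10)(3/9) = 2/15.
Total probability = (3/7)(7/15) + (2/7)(1/15) + (2/7)(2/15) = 9/35.

9/35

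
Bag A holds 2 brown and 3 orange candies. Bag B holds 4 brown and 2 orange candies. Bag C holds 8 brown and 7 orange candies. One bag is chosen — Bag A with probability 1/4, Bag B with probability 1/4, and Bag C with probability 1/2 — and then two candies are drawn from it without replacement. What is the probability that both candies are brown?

From Bag A: P(both brown) = (2/5)(1/4) = 1/10.
From Bag B: P(both brown) = (4/6)(3/5) = 2/5.
From Bag C: P(both brown) = (8/15)(7/14) = 4/15.
Total probability = (1/4)(1/10) + (1/4)(2/5) + (1/2)(4/15) = 31/120.

31/120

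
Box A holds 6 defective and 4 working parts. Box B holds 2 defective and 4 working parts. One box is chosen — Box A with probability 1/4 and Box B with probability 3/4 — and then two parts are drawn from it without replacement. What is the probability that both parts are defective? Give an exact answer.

2/15

From Box A: P(both defective) = (6/10)(5/9) = 1/3.
From Box B: P(both defective) = (2/6)(1/5) = 1/15.
Total probability = (1/4)(1/3) + (3/4)(1/15) = 2/15.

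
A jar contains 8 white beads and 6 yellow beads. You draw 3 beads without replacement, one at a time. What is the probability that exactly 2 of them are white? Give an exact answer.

One ordering (white drawn first) has probability 8/14 × 7/13 × 6/12 = 336/2184 = 2/13.
There are C(3,2) = 3 such orderings, each equally likely, so P = 3 × 2/13 = 6/13.

6/13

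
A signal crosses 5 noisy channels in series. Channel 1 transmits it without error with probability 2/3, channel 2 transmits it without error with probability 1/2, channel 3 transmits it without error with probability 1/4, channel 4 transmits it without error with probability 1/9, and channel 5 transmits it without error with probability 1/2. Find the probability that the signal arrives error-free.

Each stage is reached only if all earlier stages succeed, so
P = 2/3 × 1/2 × 1/4 × 1/9 × 1/2 = 2/432 = 1/216.

1/216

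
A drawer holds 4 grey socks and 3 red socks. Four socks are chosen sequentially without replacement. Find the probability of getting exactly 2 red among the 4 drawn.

18/35

One ordering (red drawn first) has probability 3/7 × 2/6 × 4/5 × 3/4 = 72/840 = 3/35.
There are C(4,2) = 6 such orderings, each equally likely, so P = 6 × 3/35 = 18/35.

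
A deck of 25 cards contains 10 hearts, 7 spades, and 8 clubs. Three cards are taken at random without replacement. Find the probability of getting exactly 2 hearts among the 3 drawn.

One ordering (hearts drawn first) has probability 10/25 × 9/24 × 15/23 = 1350/13800 = 9/92.
There are C(3,2) = 3 such orderings, each equally likely, so P = 3 × 9/92 = 27/92.

27/92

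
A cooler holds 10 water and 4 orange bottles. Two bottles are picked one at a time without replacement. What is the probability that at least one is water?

85/91

P(no water) = 4/14 × 3/13 = 12/182 = 6/91.
P(at least one) = 1 − 6/91 = 85/91.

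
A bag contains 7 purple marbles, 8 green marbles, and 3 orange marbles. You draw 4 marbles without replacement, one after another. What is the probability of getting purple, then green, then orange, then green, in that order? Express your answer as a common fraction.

49/3060

Multiply the probability of each draw given the previous ones:
P = 7/18 × 8/17 × 3/16 × 7/15 = 1176/73440 = 49/3060.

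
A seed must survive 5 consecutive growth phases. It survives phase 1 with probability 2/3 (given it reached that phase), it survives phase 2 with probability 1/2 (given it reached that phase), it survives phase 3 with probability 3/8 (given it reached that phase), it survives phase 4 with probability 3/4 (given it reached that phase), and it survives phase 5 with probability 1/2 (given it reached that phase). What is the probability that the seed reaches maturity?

Multiplying along the chain,
P = 2/3 × 1/2 × 3/8 × 3/4 × 1/2 = 18/384 = 3/64.

3/64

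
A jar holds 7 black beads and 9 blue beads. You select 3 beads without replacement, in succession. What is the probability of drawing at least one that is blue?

15/16

P(no blue) = 7/16 × 6/15 × 5/14 = 210/3360 = 1/16.
P(at least one) = 1 − 1/16 = 15/16.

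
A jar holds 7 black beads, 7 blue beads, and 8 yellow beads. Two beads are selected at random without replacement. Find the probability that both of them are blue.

1/11

P(every draw is blue) = 7/22 × 6/21 = 42/462 = 1/11.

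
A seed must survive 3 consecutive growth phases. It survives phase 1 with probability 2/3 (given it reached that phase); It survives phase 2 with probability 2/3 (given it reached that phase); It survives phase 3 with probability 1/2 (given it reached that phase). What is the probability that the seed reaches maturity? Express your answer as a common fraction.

Each stage is reached only if all earlier stages succeed, so
P = 2/3 × 2/3 × 1/2 = 4/18 = 2/9.

2/9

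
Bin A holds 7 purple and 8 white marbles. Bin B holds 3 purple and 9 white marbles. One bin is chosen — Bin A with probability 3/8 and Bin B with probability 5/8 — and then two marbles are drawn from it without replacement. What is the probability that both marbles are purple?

91/880

From Bin A: P(both purple) = (7/15)(6/14) = 1/5.
From Bin B: P(both purple) = (3/12)(2/11) = 1/22.
Total probability = (3/8)(1/5) + (5/8)(1/22) = 91/880.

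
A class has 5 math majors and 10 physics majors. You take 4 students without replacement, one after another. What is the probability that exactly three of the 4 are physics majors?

One ordering (physics majors drawn first) has probability 10/15 × 9/14 × 8/13 × 5/12 = 3600/32760 = 10/91.
There are C(4,3) = 4 such orderings, each equally likely, so P = 4 × 10/91 = 40/91.

40/91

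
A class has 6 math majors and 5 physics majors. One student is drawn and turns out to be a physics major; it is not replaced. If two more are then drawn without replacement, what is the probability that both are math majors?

1/3

After the first draw, 6 of the remaining 10 students are math majors.
P = 6/10 × 5/9 = 30/90 = 1/3.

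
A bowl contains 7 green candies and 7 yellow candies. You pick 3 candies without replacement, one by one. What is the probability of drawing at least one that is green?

47/52

P(no green) = 7/14 × 6/13 × 5/12 = 210/2184 = 5/52.
P(at least one) = 1 − 5/52 = 47/52.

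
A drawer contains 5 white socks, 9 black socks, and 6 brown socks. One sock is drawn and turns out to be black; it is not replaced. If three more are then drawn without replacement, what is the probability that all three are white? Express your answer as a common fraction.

10/969

After the first draw, 5 of the remaining 19 socks are white.
P = 5/19 × 4/18 × 3/17 = 60/5814 = 10/969.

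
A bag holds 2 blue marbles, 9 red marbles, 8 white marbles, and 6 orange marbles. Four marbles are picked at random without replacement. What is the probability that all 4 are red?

63/6325

P(every draw is red) = 9/25 × 8/24 × 7/23 × 6/22 = 3024/303600 = 63/6325.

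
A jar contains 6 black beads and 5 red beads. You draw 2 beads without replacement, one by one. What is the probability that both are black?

P = 6/11 × 5/10 = 30/110 = 3/11.

3/11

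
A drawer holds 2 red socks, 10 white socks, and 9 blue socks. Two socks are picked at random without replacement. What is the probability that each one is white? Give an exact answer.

P(all white) = 10/21 × 9/20 = 90/420 = 3/14.

3/14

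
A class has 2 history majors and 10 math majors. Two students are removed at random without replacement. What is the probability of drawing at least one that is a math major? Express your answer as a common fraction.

65/66

P(no math majors) = 2/12 × 1/11 = 2/132 = 1/66.
P(at least one) = 1 − 1/66 = 65/66.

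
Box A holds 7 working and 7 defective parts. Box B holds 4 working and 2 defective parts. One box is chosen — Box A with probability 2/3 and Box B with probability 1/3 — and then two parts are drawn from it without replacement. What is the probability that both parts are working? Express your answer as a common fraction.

From Box A: P(both working) = (7/14)(6/13) = 3/13.
From Box B: P(both working) = (4/6)(3/5) = 2/5.
Total probability = (2/3)(3/13) + (1/3)(2/5) = 56/195.

56/195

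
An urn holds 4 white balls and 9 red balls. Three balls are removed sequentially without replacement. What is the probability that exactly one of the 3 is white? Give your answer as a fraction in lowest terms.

One ordering (white drawn first) has probability 4/13 × 9/12 × 8/11 = 288/1716 = 24/143.
There are C(3,1) = 3 such orderings, each equally likely, so P = 3 × 24/143 = 72/143.

72/143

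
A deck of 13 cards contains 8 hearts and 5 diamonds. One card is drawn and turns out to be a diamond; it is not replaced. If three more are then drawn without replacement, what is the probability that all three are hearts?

After the first draw, 8 of the remaining 12 cards are hearts.
P = 8/12 × 7/11 × 6/10 = 336/1320 = 14/55.

14/55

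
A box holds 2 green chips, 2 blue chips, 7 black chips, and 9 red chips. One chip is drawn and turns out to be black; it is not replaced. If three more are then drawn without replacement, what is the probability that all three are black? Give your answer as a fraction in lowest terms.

20/969

After the first draw, 6 of the remaining 19 chips are black.
P = 6/19 × 5/18 × 4/17 = 120/5814 = 20/969.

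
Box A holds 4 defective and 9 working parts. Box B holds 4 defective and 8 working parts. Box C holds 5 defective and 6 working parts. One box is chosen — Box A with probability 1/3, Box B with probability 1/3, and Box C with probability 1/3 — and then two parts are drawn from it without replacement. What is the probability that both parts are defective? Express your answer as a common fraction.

50/429

From Box A: P(both defective) = (4/13)(3/12) = 1/13.
From Box B: P(both defective) = (4/12)(3/11) = 1/11.
From Box C: P(both defective) = (5/11)(4/10) = 2/11.
Total probability = (1/3)(1/13) + (1/3)(1/11) + (1/3)(2/11) = 50/429.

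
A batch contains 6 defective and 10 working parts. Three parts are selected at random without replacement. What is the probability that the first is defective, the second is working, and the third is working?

Chain rule:
P = 6/16 × 10/15 × 9/14 = 540/3360 = 9/56.

9/56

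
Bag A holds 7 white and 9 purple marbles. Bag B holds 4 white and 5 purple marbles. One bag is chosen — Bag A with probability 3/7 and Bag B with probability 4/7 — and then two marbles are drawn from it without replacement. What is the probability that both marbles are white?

143/840

From Bag A: P(both white) = (7/16)(6/15) = 7/40.
From Bag B: P(both white) = (4/9)(3/8) = 1/6.
Total probability = (3/7)(7/40) + (4/7)(1/6) = 143/840.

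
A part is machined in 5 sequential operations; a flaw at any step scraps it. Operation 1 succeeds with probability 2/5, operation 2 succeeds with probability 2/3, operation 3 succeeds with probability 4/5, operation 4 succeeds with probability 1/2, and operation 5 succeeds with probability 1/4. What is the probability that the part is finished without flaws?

Multiplying along the chain,
P = 2/5 × 2/3 × 4/5 × 1/2 × 1/4 = 16/600 = 2/75.

2/75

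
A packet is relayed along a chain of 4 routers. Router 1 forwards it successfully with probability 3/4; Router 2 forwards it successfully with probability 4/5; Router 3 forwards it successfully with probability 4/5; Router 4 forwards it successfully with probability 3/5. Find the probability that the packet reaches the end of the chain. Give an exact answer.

Each stage is reached only if all earlier stages succeed, so
P = 3/4 × 4/5 × 4/5 × 3/5 = 144/500 = 36/125.

36/125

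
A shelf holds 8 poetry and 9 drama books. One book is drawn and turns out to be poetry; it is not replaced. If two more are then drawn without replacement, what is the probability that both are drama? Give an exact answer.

After the first draw, 9 of the remaining 16 books are drama.
P = 9/16 × 8/15 = 72/240 = 3/10.

3/10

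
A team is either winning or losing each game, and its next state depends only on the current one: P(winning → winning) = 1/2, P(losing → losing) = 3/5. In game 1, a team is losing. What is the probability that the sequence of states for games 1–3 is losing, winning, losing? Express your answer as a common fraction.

Game 1 is given. For each transition, use the conditional probability from the current state:
P(winning | losing) = 2/5; P(losing | winning) = 1/2.
P = 2/5 × 1/2 = 2/10 = 1/5.

1/5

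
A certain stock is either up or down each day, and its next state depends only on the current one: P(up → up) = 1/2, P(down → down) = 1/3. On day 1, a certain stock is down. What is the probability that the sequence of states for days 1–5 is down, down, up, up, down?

Day 1 is given. For each transition, use the conditional probability from the current state:
P(down | down) = 1/3; P(up | down) = 2/3; P(up | up) = 1/2; P(down | up) = 1/2.
P = 1/3 × 2/3 × 1/2 × 1/2 = 2/36 = 1/18.

1/18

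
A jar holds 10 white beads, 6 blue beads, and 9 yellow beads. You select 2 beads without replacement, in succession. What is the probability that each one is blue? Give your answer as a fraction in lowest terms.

P(all blue) = 6/25 × 5/24 = 30/600 = 1/20.

1/20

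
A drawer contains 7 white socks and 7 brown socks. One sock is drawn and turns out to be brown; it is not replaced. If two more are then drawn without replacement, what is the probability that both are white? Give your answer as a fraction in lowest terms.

After the first draw, 7 of the remaining 13 socks are white.
P = 7/13 × 6/12 = 42/156 = 7/26.

7/26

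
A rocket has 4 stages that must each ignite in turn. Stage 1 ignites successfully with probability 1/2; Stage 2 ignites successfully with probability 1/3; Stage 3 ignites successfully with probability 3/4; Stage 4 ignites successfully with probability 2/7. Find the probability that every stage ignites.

The events are sequential, so multiply the conditional probabilities:
P = 1/2 × 1/3 × 3/4 × 2/7 = 6/168 = 1/28.

1/28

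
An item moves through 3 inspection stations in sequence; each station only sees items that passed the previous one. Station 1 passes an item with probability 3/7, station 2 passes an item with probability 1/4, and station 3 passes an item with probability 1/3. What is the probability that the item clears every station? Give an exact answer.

Each stage is reached only if all earlier stages succeed, so
P = 3/7 × 1/4 × 1/3 = 3/84 = 1/28.

1/28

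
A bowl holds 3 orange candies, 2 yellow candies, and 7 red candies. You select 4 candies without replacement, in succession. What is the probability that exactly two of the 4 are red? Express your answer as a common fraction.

One ordering (red drawn first) has probability 7/12 × 6/11 × 5/10 × 4/9 = 840/11880 = 7/99.
There are C(4,2) = 6 such orderings, each equally likely, so P = 6 × 7/99 = 14/33.

14/33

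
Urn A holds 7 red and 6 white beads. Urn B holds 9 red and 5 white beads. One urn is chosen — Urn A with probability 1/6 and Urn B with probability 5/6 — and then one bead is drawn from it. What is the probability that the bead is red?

683/1092

From Urn A: P(red) = 7/13.
From Urn B: P(red) = 9/14.
Total probability = (1/6)(7/13) + (5/6)(9/14) = 683/1092.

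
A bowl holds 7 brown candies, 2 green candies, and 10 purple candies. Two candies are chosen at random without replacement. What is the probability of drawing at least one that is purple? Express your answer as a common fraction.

15/19

P(no purple) = 9/19 × 8/18 = 72/342 = 4/19.
P(at least one) = 1 − 4/19 = 15/19.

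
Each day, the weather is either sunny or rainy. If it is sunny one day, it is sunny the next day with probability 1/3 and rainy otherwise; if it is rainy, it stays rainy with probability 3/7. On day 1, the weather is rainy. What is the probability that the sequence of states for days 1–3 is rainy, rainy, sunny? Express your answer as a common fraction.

Day 1 is given. For each transition, use the conditional probability from the current state:
P(rainy | rainy) = 3/7; P(sunny | rainy) = 4/7.
P = 3/7 × 4/7 = 12/49.

12/49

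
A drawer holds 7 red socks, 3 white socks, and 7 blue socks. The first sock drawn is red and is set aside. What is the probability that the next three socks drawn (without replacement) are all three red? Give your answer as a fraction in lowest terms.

1/28

With the first sock removed, 6 red remain out of 16.
P = 6/16 × 5/15 × 4/14 = 120/3360 = 1/28.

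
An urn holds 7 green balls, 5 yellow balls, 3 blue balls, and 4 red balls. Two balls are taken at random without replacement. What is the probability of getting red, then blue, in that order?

2/57

Each draw changes the counts, so multiply the conditional probabilities along the sequence:
P = 4/19 × 3/18 = 12/342 = 2/57.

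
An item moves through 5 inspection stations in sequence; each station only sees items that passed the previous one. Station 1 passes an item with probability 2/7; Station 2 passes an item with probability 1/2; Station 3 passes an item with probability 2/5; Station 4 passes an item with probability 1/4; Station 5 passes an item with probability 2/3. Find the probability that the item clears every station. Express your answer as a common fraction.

1/105

Multiplying along the chain,
P = 2/7 × 1/2 × 2/5 × 1/4 × 2/3 = 8/840 = 1/105.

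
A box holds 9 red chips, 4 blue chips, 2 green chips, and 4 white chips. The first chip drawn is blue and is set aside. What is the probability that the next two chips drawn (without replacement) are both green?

1/153

After the first draw, 2 of the remaining 18 chips are green.
P = 2/18 × 1/17 = 2/306 = 1/153.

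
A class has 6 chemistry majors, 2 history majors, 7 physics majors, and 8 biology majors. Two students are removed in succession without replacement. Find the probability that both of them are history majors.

1/253

P = 2/23 × 1/22 = 2/506 = 1/253.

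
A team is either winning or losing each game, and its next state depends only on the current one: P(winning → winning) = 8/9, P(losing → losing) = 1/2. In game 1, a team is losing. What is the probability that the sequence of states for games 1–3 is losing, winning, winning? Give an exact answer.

Game 1 is given. For each transition, use the conditional probability from the current state:
P(winning | losing) = 1/2; P(winning | winning) = 8/9.
P = 1/2 × 8/9 = 8/18 = 4/9.

4/9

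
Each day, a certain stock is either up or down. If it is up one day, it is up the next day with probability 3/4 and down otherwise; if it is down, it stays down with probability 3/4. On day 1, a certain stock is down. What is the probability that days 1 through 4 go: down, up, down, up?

1/64

Day 1 is given. For each transition, use the conditional probability from the current state:
P(up | down) = 1/4; P(down | up) = 1/4; P(up | down) = 1/4.
P = 1/4 × 1/4 × 1/4 = 1/64.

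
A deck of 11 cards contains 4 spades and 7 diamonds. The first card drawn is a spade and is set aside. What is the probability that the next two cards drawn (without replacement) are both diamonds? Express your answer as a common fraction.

7/15

After the first draw, 7 of the remaining 10 cards are diamonds.
P = 7/10 × 6/9 = 42/90 = 7/15.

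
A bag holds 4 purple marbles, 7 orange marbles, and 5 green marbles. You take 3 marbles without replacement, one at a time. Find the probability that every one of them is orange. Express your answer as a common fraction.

P(all orange) = 7/16 × 6/15 × 5/14 = 210/3360 = 1/16.

1/16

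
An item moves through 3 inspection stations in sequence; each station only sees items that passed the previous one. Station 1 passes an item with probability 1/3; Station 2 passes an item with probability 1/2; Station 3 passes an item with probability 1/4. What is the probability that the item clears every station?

Each stage is reached only if all earlier stages succeed, so
P = 1/3 × 1/2 × 1/4 = 1/24.

1/24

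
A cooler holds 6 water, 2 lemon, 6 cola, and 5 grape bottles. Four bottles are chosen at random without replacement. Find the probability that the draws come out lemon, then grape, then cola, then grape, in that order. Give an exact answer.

5/1938

Multiply the probability of each draw given the previous ones:
P = 2/19 × 5/18 × 6/17 × 4/16 = 240/93024 = 5/1938.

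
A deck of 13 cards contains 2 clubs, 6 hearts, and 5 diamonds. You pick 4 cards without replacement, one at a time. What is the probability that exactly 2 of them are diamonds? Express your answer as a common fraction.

One ordering (diamonds drawn first) has probability 5/13 × 4/12 × 8/11 × 7/10 = 1120/17160 = 28/429.
There are C(4,2) = 6 such orderings, each equally likely, so P = 6 × 28/429 = 56/143.

56/143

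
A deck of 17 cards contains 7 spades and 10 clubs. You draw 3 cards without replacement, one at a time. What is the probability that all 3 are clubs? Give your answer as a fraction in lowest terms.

3/17

P = 10/17 × 9/16 × 8/15 = 720/4080 = 3/17.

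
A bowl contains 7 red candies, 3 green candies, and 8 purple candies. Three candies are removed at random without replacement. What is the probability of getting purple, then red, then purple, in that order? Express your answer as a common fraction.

49/612

Each draw changes the counts, so multiply the conditional probabilities along the sequence:
P = 8/18 × 7/17 × 7/16 = 392/4896 = 49/612.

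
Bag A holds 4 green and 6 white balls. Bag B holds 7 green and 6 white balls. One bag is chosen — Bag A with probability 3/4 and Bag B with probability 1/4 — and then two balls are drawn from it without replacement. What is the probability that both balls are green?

From Bag A: P(both green) = (4/10)(3/9) = 2/15.
From Bag B: P(both green) = (7/13)(6/12) = 7/26.
Total probability = (3/4)(2/15) + (1/4)(7/26) = 87/520.

87/520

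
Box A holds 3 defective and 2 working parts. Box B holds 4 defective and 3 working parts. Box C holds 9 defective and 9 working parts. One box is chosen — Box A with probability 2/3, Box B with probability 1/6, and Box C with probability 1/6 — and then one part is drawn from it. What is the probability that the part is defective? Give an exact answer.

From Box A: P(defective) = 3/5.
From Box B: P(defective) = 4/7.
From Box C: P(defective) = 9/18.
Total probability = (2/3)(3/5) + (1/6)(4/7) + (1/6)(9/18) = 81/140.

81/140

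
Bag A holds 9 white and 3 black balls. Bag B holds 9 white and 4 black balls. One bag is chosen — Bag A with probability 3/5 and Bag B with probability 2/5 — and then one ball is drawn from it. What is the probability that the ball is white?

189/260

From Bag A: P(white) = 9/12.
From Bag B: P(white) = 9/13.
Total probability = (3/5)(9/12) + (2/5)(9/13) = 189/260.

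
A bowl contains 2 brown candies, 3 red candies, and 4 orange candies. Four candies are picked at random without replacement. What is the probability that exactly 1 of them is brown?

5/9

One ordering (brown drawn first) has probability 2/9 × 7/8 × 6/7 × 5/6 = 420/3024 = 5/36.
There are C(4,1) = 4 such orderings, each equally likely, so P = 4 × 5/36 = 5/9.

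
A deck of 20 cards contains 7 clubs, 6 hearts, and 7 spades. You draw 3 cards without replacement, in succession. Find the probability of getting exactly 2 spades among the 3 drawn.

91/380

One ordering (spades drawn first) has probability 7/20 × 6/19 × 13/18 = 546/6840 = 91/1140.
There are C(3,2) = 3 such orderings, each equally likely, so P = 3 × 91/1140 = 91/380.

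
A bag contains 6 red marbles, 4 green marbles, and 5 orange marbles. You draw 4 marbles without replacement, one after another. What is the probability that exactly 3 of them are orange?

One ordering (orange drawn first) has probability 5/15 × 4/14 × 3/13 × 10/12 = 600/32760 = 5/273.
There are C(4,3) = 4 such orderings, each equally likely, so P = 4 × 5/273 = 20/273.

20/273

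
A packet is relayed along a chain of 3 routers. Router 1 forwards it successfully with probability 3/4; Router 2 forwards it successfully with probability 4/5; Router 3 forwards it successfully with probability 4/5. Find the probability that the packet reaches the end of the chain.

Multiplying along the chain,
P = 3/4 × 4/5 × 4/5 = 48/100 = 12/25.

12/25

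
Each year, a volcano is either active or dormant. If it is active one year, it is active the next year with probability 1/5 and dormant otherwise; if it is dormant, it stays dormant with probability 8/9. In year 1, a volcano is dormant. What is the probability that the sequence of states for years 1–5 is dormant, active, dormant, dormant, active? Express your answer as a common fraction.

32/3645

Year 1 is given. For each transition, use the conditional probability from the current state:
P(active | dormant) = 1/9; P(dormant | active) = 4/5; P(dormant | dormant) = 8/9; P(active | dormant) = 1/9.
P = 1/9 × 4/5 × 8/9 × 1/9 = 32/3645.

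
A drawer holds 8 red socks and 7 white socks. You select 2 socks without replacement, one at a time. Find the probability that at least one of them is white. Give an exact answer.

P(no white) = 8/15 × 7/14 = 56/210 = 4/15.
P(at least one) = 1 − 4/15 = 11/15.

11/15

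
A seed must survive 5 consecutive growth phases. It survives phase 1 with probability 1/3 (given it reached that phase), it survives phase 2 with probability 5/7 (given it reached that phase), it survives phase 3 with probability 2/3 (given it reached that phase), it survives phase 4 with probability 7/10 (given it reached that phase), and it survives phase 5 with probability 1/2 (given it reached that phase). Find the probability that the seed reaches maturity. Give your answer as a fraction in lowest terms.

Multiplying along the chain,
P = 1/3 × 5/7 × 2/3 × 7/10 × 1/2 = 70/1260 = 1/18.

1/18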